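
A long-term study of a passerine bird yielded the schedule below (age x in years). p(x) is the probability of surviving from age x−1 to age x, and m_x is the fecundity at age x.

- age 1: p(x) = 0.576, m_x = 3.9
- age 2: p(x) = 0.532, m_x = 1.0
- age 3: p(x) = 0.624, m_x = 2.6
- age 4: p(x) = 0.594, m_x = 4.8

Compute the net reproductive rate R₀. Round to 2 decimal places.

Survivorship from birth: l_x = p_1·p_2·…·p_x.
  l_1 = 0.57600
  l_2 = 0.30643
  l_3 = 0.19121
  l_4 = 0.11358
R₀ = Σ l_x m_x:
  age 1: 0.57600 × 3.9 = 2.2464
  age 2: 0.30643 × 1.0 = 0.3064
  age 3: 0.19121 × 2.6 = 0.4971
  age 4: 0.11358 × 4.8 = 0.5452
R₀ = 2.2464 + 0.3064 + 0.4971 + 0.5452 = 3.5952

3.60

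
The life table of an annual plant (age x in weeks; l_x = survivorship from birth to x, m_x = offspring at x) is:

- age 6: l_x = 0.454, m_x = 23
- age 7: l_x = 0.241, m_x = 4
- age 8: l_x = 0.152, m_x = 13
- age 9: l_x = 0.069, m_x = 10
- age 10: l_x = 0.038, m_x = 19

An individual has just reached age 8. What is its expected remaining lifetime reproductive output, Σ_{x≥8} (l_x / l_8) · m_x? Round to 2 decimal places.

l_8 = 0.152. Conditional survival from age 8 to x is l_x / l_8.
  x=8: (0.152/0.152) × 13 = 13.0000
  x=9: (0.069/0.152) × 10 = 4.5395
  x=10: (0.038/0.152) × 19 = 4.7500
Sum = 13.0000 + 4.5395 + 4.7500 = 22.2895

22.29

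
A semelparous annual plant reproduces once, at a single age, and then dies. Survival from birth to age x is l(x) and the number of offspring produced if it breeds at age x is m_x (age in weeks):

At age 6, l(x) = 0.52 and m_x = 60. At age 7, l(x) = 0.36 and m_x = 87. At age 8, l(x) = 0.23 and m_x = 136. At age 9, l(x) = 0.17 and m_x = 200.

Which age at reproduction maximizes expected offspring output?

Expected offspring if breeding at age x = l(x) × m_x:
  age 6: 0.52 × 60 = 31.200
  age 7: 0.36 × 87 = 31.320
  age 8: 0.23 × 136 = 31.280
  age 9: 0.17 × 200 = 34.000
Maximum at age 9 (34.000).

9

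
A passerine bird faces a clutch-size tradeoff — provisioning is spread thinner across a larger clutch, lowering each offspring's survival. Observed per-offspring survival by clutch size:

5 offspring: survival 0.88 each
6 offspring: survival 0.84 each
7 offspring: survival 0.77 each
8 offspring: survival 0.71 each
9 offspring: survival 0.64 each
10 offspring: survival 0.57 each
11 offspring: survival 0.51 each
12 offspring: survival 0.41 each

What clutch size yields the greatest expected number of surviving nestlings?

9

Expected surviving nestlings = c × s(c):
  c=5: 5 × 0.88 = 4.400
  c=6: 6 × 0.84 = 5.040
  c=7: 7 × 0.77 = 5.390
  c=8: 8 × 0.71 = 5.680
  c=9: 9 × 0.64 = 5.760
  c=10: 10 × 0.57 = 5.700
  c=11: 11 × 0.51 = 5.610
  c=12: 12 × 0.41 = 4.920
Maximum at c = 9 (5.760 surviving nestlings).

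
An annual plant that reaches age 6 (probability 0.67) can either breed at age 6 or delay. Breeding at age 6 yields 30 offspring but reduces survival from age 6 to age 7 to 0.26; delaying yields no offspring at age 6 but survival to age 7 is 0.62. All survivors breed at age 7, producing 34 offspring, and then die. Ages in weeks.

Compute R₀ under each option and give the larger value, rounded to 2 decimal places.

26.02

breed at age 6: R₀ = 0.67 × (30 + 0.26 × 34) = 0.67 × 38.8400 = 26.0228
delay to age 7: R₀ = 0.67 × (0.62 × 34) = 0.67 × 21.0800 = 14.1236
Higher: breed at age 6 (26.0228).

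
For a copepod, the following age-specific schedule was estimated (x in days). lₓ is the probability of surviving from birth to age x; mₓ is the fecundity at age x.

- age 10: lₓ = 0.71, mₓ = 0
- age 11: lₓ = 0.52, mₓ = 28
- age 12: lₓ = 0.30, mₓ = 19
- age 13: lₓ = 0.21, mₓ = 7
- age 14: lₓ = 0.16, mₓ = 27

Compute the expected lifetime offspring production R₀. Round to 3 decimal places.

R₀ = Σ lₓ mₓ:
  age 10: 0.71 × 0 = 0.0000
  age 11: 0.52 × 28 = 14.5600
  age 12: 0.30 × 19 = 5.7000
  age 13: 0.21 × 7 = 1.4700
  age 14: 0.16 × 27 = 4.3200
R₀ = 0.0000 + 14.5600 + 5.7000 + 1.4700 + 4.3200 = 26.0500

26.050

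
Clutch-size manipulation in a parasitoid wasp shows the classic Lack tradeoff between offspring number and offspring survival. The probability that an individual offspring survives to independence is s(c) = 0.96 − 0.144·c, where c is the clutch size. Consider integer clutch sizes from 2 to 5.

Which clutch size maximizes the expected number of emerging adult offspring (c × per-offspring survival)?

Expected emerging adult offspring = c × s(c):
  c=2: 2 × 0.672 = 1.344
  c=3: 3 × 0.528 = 1.584
  c=4: 4 × 0.384 = 1.536
  c=5: 5 × 0.240 = 1.200
Maximum at c = 3 (1.584 emerging adult offspring).

3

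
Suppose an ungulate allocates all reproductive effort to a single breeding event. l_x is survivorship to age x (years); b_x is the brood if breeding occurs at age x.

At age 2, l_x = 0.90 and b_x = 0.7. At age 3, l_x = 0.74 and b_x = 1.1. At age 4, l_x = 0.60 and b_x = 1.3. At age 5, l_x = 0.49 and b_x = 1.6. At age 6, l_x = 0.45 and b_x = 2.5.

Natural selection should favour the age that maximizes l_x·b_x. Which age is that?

Expected offspring if breeding at age x = l_x × b_x:
  age 2: 0.90 × 0.7 = 0.630
  age 3: 0.74 × 1.1 = 0.814
  age 4: 0.60 × 1.3 = 0.780
  age 5: 0.49 × 1.6 = 0.784
  age 6: 0.45 × 2.5 = 1.125
Maximum at age 6 (1.125).

6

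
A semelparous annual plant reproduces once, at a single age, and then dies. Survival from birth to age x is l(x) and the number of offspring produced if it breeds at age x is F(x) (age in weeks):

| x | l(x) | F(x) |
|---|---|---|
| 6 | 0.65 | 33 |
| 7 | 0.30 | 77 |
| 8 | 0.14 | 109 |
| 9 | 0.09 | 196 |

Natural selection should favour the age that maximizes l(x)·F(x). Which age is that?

7

Expected offspring if breeding at age x = l(x) × F(x):
  age 6: 0.65 × 33 = 21.450
  age 7: 0.30 × 77 = 23.100
  age 8: 0.14 × 109 = 15.260
  age 9: 0.09 × 196 = 17.640
Maximum at age 7 (23.100).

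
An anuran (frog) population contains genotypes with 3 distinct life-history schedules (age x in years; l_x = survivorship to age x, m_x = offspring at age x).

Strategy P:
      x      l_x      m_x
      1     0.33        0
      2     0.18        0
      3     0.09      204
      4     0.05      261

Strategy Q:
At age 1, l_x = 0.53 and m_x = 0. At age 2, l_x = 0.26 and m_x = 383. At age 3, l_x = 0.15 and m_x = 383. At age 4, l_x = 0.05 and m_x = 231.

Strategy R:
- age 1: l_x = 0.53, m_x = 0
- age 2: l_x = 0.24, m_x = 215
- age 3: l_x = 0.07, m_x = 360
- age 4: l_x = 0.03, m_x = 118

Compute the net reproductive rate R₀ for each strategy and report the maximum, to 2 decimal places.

168.58

Strategy P: R₀ = 0.33×0 + 0.18×0 + 0.09×204 + 0.05×261 = 31.4100
Strategy Q: R₀ = 0.53×0 + 0.26×383 + 0.15×383 + 0.05×231 = 168.5800
Strategy R: R₀ = 0.53×0 + 0.24×215 + 0.07×360 + 0.03×118 = 80.3400
Highest R₀: strategy Q with 168.5800.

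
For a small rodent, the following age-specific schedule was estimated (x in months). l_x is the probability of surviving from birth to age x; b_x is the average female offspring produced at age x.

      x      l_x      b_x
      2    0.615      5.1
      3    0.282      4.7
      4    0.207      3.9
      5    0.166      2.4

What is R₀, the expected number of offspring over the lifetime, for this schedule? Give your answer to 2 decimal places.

R₀ = Σ l_x b_x:
  age 2: 0.615 × 5.1 = 3.1365
  age 3: 0.282 × 4.7 = 1.3254
  age 4: 0.207 × 3.9 = 0.8073
  age 5: 0.166 × 2.4 = 0.3984
R₀ = 3.1365 + 1.3254 + 0.8073 + 0.3984 = 5.6676

5.67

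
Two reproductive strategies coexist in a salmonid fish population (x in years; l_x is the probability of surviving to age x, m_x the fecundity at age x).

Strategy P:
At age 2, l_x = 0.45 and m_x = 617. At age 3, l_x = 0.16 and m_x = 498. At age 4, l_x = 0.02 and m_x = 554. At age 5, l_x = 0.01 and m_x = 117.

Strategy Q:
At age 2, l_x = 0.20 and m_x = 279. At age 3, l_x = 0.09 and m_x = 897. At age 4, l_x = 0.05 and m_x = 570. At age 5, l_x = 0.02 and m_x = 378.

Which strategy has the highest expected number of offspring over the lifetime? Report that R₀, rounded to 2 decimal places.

369.58

Strategy P: R₀ = 0.45×617 + 0.16×498 + 0.02×554 + 0.01×117 = 369.5800
Strategy Q: R₀ = 0.20×279 + 0.09×897 + 0.05×570 + 0.02×378 = 172.5900
Highest R₀: strategy P with 369.5800.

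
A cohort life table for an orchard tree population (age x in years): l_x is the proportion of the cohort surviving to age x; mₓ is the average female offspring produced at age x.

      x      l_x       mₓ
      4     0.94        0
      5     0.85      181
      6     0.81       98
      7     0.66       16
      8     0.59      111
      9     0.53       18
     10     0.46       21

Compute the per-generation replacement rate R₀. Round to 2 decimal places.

328.48

R₀ = Σ l_x mₓ:
  age 4: 0.94 × 0 = 0.0000
  age 5: 0.85 × 181 = 153.8500
  age 6: 0.81 × 98 = 79.3800
  age 7: 0.66 × 16 = 10.5600
  age 8: 0.59 × 111 = 65.4900
  age 9: 0.53 × 18 = 9.5400
  age 10: 0.46 × 21 = 9.6600
R₀ = 0.0000 + 153.8500 + 79.3800 + 10.5600 + 65.4900 + 9.5400 + 9.6600 = 328.4800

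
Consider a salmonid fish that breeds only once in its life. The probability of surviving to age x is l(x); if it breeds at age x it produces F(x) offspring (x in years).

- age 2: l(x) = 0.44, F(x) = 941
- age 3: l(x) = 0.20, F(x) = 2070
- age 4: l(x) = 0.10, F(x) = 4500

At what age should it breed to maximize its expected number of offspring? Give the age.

4

Expected offspring if breeding at age x = l(x) × F(x):
  age 2: 0.44 × 941 = 414.040
  age 3: 0.20 × 2070 = 414.000
  age 4: 0.10 × 4500 = 450.000
Maximum at age 4 (450.000).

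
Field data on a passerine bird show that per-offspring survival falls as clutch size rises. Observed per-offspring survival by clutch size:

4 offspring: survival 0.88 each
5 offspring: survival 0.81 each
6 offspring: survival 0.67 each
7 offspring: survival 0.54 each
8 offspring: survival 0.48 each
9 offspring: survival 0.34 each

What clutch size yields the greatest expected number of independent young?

Expected independent young = c × s(c):
  c=4: 4 × 0.88 = 3.520
  c=5: 5 × 0.81 = 4.050
  c=6: 6 × 0.67 = 4.020
  c=7: 7 × 0.54 = 3.780
  c=8: 8 × 0.48 = 3.840
  c=9: 9 × 0.34 = 3.060
Maximum at c = 5 (4.050 independent young).

5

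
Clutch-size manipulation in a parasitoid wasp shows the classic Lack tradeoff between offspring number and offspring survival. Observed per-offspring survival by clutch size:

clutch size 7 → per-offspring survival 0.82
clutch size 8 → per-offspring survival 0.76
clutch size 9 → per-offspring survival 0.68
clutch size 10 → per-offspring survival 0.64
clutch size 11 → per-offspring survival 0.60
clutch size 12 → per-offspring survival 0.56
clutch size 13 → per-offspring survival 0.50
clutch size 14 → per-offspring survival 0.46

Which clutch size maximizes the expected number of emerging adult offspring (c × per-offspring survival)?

12

Expected emerging adult offspring = c × s(c):
  c=7: 7 × 0.82 = 5.740
  c=8: 8 × 0.76 = 6.080
  c=9: 9 × 0.68 = 6.120
  c=10: 10 × 0.64 = 6.400
  c=11: 11 × 0.60 = 6.600
  c=12: 12 × 0.56 = 6.720
  c=13: 13 × 0.50 = 6.500
  c=14: 14 × 0.46 = 6.440
Maximum at c = 12 (6.720 emerging adult offspring).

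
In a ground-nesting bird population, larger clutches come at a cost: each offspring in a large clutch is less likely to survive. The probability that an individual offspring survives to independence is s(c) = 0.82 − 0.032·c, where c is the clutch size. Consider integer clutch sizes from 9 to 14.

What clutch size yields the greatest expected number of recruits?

13

Expected recruits = c × s(c):
  c=9: 9 × 0.532 = 4.788
  c=10: 10 × 0.500 = 5.000
  c=11: 11 × 0.468 = 5.148
  c=12: 12 × 0.436 = 5.232
  c=13: 13 × 0.404 = 5.252
  c=14: 14 × 0.372 = 5.208
Maximum at c = 13 (5.252 recruits).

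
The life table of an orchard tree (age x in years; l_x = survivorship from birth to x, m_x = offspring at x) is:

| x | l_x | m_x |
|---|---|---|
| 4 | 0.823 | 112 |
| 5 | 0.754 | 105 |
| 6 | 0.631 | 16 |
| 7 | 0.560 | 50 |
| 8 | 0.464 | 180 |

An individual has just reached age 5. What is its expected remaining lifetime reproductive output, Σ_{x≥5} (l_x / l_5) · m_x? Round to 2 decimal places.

l_5 = 0.754. Conditional survival from age 5 to x is l_x / l_5.
  x=5: (0.754/0.754) × 105 = 105.0000
  x=6: (0.631/0.754) × 16 = 13.3899
  x=7: (0.560/0.754) × 50 = 37.1353
  x=8: (0.464/0.754) × 180 = 110.7692
Sum = 105.0000 + 13.3899 + 37.1353 + 110.7692 = 266.2944

266.29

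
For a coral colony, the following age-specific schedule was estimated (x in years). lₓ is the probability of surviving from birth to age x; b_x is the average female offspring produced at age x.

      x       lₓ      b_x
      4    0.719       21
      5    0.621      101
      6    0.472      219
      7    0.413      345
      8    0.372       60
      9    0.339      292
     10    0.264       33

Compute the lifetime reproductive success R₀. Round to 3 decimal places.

453.693

R₀ = Σ lₓ b_x:
  age 4: 0.719 × 21 = 15.0990
  age 5: 0.621 × 101 = 62.7210
  age 6: 0.472 × 219 = 103.3680
  age 7: 0.413 × 345 = 142.4850
  age 8: 0.372 × 60 = 22.3200
  age 9: 0.339 × 292 = 98.9880
  age 10: 0.264 × 33 = 8.7120
R₀ = 15.0990 + 62.7210 + 103.3680 + 142.4850 + 22.3200 + 98.9880 + 8.7120 = 453.6930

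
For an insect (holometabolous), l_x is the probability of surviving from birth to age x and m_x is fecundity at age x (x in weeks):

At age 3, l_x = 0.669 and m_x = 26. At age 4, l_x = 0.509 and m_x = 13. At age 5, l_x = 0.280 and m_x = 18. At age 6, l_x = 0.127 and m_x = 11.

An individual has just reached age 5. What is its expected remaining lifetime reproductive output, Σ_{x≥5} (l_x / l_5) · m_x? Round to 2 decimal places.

22.99

l_5 = 0.280. Conditional survival from age 5 to x is l_x / l_5.
  x=5: (0.280/0.280) × 18 = 18.0000
  x=6: (0.127/0.280) × 11 = 4.9893
Sum = 18.0000 + 4.9893 = 22.9893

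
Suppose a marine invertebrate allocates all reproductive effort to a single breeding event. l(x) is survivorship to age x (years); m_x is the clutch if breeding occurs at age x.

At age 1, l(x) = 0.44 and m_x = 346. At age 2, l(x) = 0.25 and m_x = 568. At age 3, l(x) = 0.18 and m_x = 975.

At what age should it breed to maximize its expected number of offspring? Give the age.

Expected offspring if breeding at age x = l(x) × m_x:
  age 1: 0.44 × 346 = 152.240
  age 2: 0.25 × 568 = 142.000
  age 3: 0.18 × 975 = 175.500
Maximum at age 3 (175.500).

3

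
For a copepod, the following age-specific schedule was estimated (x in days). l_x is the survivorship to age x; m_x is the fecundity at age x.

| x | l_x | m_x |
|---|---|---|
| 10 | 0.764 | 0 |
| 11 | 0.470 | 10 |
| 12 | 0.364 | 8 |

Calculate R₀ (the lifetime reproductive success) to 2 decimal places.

7.61

R₀ = Σ l_x m_x:
  age 10: 0.764 × 0 = 0.0000
  age 11: 0.470 × 10 = 4.7000
  age 12: 0.364 × 8 = 2.9120
R₀ = 0.0000 + 4.7000 + 2.9120 = 7.6120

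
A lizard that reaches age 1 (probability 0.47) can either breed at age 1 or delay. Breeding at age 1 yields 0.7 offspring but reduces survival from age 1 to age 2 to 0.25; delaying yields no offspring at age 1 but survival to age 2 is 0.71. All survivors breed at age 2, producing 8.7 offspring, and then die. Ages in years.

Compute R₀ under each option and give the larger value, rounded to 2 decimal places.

2.90

breed at age 1: R₀ = 0.47 × (0.7 + 0.25 × 8.7) = 0.47 × 2.8750 = 1.3512
delay to age 2: R₀ = 0.47 × (0.71 × 8.7) = 0.47 × 6.1770 = 2.9032
Higher: delay to age 2 (2.9032).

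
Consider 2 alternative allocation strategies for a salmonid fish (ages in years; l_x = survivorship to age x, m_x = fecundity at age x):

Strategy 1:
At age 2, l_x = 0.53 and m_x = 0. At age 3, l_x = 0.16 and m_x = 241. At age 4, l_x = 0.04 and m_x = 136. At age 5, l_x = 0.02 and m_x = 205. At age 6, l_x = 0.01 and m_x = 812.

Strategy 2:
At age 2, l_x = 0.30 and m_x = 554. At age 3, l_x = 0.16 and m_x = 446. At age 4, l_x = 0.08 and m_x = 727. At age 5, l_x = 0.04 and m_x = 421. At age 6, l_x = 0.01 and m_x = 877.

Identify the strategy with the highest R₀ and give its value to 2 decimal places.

321.33

Strategy 1: R₀ = 0.53×0 + 0.16×241 + 0.04×136 + 0.02×205 + 0.01×812 = 56.2200
Strategy 2: R₀ = 0.30×554 + 0.16×446 + 0.08×727 + 0.04×421 + 0.01×877 = 321.3300
Highest R₀: strategy 2 with 321.3300.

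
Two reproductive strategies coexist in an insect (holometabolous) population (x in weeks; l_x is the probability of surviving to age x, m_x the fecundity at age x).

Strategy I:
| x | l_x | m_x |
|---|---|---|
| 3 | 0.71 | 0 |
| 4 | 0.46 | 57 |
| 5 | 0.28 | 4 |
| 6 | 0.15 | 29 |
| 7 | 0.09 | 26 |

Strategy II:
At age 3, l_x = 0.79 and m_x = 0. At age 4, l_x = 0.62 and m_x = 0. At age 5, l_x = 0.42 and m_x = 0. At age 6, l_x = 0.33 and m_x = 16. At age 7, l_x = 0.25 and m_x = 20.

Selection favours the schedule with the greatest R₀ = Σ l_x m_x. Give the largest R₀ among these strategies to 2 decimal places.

34.03

Strategy I: R₀ = 0.71×0 + 0.46×57 + 0.28×4 + 0.15×29 + 0.09×26 = 34.0300
Strategy II: R₀ = 0.79×0 + 0.62×0 + 0.42×0 + 0.33×16 + 0.25×20 = 10.2800
Highest R₀: strategy I with 34.0300.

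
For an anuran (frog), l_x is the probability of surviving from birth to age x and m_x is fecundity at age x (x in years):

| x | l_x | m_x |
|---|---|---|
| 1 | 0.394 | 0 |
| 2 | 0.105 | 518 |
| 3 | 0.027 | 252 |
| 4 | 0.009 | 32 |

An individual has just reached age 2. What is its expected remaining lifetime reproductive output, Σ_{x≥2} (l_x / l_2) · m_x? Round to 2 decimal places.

585.54

l_2 = 0.105. Conditional survival from age 2 to x is l_x / l_2.
  x=2: (0.105/0.105) × 518 = 518.0000
  x=3: (0.027/0.105) × 252 = 64.8000
  x=4: (0.009/0.105) × 32 = 2.7429
Sum = 518.0000 + 64.8000 + 2.7429 = 585.5429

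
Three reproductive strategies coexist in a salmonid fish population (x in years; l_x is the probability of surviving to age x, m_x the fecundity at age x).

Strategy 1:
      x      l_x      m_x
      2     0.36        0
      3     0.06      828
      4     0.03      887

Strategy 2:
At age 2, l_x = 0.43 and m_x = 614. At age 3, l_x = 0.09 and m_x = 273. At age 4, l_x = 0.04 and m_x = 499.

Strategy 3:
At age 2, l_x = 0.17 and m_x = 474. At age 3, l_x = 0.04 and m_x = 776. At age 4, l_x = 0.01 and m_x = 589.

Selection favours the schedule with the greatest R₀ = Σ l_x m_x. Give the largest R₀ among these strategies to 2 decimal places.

308.55

Strategy 1: R₀ = 0.36×0 + 0.06×828 + 0.03×887 = 76.2900
Strategy 2: R₀ = 0.43×614 + 0.09×273 + 0.04×499 = 308.5500
Strategy 3: R₀ = 0.17×474 + 0.04×776 + 0.01×589 = 117.5100
Highest R₀: strategy 2 with 308.5500.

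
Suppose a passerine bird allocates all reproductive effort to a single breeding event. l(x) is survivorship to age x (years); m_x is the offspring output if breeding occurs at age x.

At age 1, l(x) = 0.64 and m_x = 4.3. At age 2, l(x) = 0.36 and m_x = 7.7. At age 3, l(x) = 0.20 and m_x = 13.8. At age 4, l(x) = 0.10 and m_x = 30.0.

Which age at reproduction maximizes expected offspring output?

Expected offspring if breeding at age x = l(x) × m_x:
  age 1: 0.64 × 4.3 = 2.752
  age 2: 0.36 × 7.7 = 2.772
  age 3: 0.20 × 13.8 = 2.760
  age 4: 0.10 × 30.0 = 3.000
Maximum at age 4 (3.000).

4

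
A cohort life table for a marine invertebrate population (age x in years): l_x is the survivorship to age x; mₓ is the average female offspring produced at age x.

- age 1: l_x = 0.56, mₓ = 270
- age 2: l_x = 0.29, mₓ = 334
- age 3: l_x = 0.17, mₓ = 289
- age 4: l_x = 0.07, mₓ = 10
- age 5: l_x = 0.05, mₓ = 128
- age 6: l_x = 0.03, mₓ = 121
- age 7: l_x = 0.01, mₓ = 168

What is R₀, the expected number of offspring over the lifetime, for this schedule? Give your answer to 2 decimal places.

309.60

R₀ = Σ l_x mₓ:
  age 1: 0.56 × 270 = 151.2000
  age 2: 0.29 × 334 = 96.8600
  age 3: 0.17 × 289 = 49.1300
  age 4: 0.07 × 10 = 0.7000
  age 5: 0.05 × 128 = 6.4000
  age 6: 0.03 × 121 = 3.6300
  age 7: 0.01 × 168 = 1.6800
R₀ = 151.2000 + 96.8600 + 49.1300 + 0.7000 + 6.4000 + 3.6300 + 1.6800 = 309.6000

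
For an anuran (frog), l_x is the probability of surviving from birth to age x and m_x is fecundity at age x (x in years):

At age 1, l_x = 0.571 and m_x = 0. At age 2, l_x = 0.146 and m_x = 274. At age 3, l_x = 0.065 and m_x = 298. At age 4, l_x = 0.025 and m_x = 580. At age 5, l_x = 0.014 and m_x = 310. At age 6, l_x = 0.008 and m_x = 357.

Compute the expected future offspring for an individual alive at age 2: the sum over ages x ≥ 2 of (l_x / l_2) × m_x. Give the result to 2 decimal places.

555.27

l_2 = 0.146. Conditional survival from age 2 to x is l_x / l_2.
  x=2: (0.146/0.146) × 274 = 274.0000
  x=3: (0.065/0.146) × 298 = 132.6712
  x=4: (0.025/0.146) × 580 = 99.3151
  x=5: (0.014/0.146) × 310 = 29.7260
  x=6: (0.008/0.146) × 357 = 19.5616
Sum = 274.0000 + 132.6712 + 99.3151 + 29.7260 + 19.5616 = 555.2740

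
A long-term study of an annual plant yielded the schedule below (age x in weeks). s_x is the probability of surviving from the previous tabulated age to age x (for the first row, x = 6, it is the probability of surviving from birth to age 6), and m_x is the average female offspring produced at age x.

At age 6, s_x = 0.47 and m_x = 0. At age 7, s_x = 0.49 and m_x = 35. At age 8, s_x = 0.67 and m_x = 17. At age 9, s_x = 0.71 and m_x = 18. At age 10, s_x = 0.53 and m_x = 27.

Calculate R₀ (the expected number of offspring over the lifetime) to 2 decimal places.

14.22

Survivorship from birth: l_x = s_6·s_7·…·s_x.
  l_6 = 0.47000
  l_7 = 0.23030
  l_8 = 0.15430
  l_9 = 0.10955
  l_10 = 0.05806
R₀ = Σ l_x m_x:
  age 6: 0.47000 × 0 = 0.0000
  age 7: 0.23030 × 35 = 8.0605
  age 8: 0.15430 × 17 = 2.6231
  age 9: 0.10955 × 18 = 1.9719
  age 10: 0.05806 × 27 = 1.5676
R₀ = 0.0000 + 8.0605 + 2.6231 + 1.9719 + 1.5676 = 14.2231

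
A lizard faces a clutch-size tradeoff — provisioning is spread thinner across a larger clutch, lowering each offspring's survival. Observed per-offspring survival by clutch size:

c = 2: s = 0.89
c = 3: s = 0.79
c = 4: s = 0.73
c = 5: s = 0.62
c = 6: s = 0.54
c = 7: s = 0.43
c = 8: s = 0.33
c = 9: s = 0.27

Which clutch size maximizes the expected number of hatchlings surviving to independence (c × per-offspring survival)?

6

Expected hatchlings surviving to independence = c × s(c):
  c=2: 2 × 0.89 = 1.780
  c=3: 3 × 0.79 = 2.370
  c=4: 4 × 0.73 = 2.920
  c=5: 5 × 0.62 = 3.100
  c=6: 6 × 0.54 = 3.240
  c=7: 7 × 0.43 = 3.010
  c=8: 8 × 0.33 = 2.640
  c=9: 9 × 0.27 = 2.430
Maximum at c = 6 (3.240 hatchlings surviving to independence).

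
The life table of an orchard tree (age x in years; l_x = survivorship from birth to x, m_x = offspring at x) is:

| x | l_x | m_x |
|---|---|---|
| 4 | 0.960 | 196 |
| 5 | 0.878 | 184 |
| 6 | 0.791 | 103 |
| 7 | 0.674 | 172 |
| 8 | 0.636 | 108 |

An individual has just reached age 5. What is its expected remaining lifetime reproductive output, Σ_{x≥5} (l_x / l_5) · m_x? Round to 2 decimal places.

l_5 = 0.878. Conditional survival from age 5 to x is l_x / l_5.
  x=5: (0.878/0.878) × 184 = 184.0000
  x=6: (0.791/0.878) × 103 = 92.7938
  x=7: (0.674/0.878) × 172 = 132.0364
  x=8: (0.636/0.878) × 108 = 78.2323
Sum = 184.0000 + 92.7938 + 132.0364 + 78.2323 = 487.0626

487.06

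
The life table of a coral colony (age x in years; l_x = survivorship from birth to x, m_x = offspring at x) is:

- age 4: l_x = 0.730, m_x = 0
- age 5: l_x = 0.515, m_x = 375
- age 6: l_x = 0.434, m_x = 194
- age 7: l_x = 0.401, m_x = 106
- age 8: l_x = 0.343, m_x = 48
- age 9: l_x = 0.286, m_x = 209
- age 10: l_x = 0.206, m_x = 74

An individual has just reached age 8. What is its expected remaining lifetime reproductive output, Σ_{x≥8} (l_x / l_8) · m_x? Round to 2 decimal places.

l_8 = 0.343. Conditional survival from age 8 to x is l_x / l_8.
  x=8: (0.343/0.343) × 48 = 48.0000
  x=9: (0.286/0.343) × 209 = 174.2682
  x=10: (0.206/0.343) × 74 = 44.4431
Sum = 48.0000 + 174.2682 + 44.4431 = 266.7114

266.71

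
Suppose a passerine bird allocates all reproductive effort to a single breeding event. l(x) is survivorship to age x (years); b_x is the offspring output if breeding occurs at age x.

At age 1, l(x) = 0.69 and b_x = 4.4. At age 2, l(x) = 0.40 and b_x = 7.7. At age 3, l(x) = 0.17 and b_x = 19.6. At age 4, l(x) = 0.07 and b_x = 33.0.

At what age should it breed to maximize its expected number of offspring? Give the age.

Expected offspring if breeding at age x = l(x) × b_x:
  age 1: 0.69 × 4.4 = 3.036
  age 2: 0.40 × 7.7 = 3.080
  age 3: 0.17 × 19.6 = 3.332
  age 4: 0.07 × 33.0 = 2.310
Maximum at age 3 (3.332).

3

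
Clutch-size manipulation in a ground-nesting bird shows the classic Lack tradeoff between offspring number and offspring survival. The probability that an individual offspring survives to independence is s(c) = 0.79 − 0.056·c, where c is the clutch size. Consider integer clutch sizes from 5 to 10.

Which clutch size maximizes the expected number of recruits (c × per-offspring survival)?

Expected recruits = c × s(c):
  c=5: 5 × 0.510 = 2.550
  c=6: 6 × 0.454 = 2.724
  c=7: 7 × 0.398 = 2.786
  c=8: 8 × 0.342 = 2.736
  c=9: 9 × 0.286 = 2.574
  c=10: 10 × 0.230 = 2.300
Maximum at c = 7 (2.786 recruits).

7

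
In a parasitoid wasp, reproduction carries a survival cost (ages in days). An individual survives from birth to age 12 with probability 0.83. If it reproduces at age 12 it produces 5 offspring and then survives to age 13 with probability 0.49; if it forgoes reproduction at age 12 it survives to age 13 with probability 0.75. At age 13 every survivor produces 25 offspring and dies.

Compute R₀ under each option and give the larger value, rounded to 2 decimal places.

breed at age 12: R₀ = 0.83 × (5 + 0.49 × 25) = 0.83 × 17.2500 = 14.3175
delay to age 13: R₀ = 0.83 × (0.75 × 25) = 0.83 × 18.7500 = 15.5625
Higher: delay to age 13 (15.5625).

15.56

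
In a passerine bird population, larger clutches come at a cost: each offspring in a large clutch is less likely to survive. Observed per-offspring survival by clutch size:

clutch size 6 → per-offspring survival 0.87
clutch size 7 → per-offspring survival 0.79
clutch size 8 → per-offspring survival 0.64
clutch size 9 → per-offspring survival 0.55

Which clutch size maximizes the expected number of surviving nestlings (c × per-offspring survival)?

Expected surviving nestlings = c × s(c):
  c=6: 6 × 0.87 = 5.220
  c=7: 7 × 0.79 = 5.530
  c=8: 8 × 0.64 = 5.120
  c=9: 9 × 0.55 = 4.950
Maximum at c = 7 (5.530 surviving nestlings).

7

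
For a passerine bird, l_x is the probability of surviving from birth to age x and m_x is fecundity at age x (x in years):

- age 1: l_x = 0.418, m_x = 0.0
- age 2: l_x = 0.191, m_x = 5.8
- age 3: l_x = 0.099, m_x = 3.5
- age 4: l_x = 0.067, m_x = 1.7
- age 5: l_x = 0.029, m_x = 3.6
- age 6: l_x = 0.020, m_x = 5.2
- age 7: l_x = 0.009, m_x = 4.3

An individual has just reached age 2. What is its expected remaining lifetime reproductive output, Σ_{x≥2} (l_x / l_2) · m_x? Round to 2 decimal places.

9.50

l_2 = 0.191. Conditional survival from age 2 to x is l_x / l_2.
  x=2: (0.191/0.191) × 5.8 = 5.8000
  x=3: (0.099/0.191) × 3.5 = 1.8141
  x=4: (0.067/0.191) × 1.7 = 0.5963
  x=5: (0.029/0.191) × 3.6 = 0.5466
  x=6: (0.020/0.191) × 5.2 = 0.5445
  x=7: (0.009/0.191) × 4.3 = 0.2026
Sum = 5.8000 + 1.8141 + 0.5963 + 0.5466 + 0.5445 + 0.2026 = 9.5042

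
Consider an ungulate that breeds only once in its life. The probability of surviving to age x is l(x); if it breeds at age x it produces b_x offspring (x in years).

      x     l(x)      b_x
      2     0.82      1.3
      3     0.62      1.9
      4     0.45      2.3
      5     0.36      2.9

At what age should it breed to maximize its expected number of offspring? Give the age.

3

Expected offspring if breeding at age x = l(x) × b_x:
  age 2: 0.82 × 1.3 = 1.066
  age 3: 0.62 × 1.9 = 1.178
  age 4: 0.45 × 2.3 = 1.035
  age 5: 0.36 × 2.9 = 1.044
Maximum at age 3 (1.178).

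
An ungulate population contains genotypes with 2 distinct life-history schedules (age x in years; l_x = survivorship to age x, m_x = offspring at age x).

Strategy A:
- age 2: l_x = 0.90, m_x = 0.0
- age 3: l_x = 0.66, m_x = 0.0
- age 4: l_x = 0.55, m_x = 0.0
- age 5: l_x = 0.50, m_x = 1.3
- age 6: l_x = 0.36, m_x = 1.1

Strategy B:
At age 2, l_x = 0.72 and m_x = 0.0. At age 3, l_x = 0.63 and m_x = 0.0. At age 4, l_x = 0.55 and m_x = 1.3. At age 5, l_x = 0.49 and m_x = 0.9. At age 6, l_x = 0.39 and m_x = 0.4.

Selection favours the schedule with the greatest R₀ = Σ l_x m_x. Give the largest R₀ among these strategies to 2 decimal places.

1.31

Strategy A: R₀ = 0.90×0.0 + 0.66×0.0 + 0.55×0.0 + 0.50×1.3 + 0.36×1.1 = 1.0460
Strategy B: R₀ = 0.72×0.0 + 0.63×0.0 + 0.55×1.3 + 0.49×0.9 + 0.39×0.4 = 1.3120
Highest R₀: strategy B with 1.3120.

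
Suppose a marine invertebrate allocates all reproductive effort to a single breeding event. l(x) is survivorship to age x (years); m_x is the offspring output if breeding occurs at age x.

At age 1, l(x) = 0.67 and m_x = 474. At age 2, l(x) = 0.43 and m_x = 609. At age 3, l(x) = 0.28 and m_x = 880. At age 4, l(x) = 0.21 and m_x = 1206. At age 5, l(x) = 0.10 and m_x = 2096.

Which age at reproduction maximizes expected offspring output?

1

Expected offspring if breeding at age x = l(x) × m_x:
  age 1: 0.67 × 474 = 317.580
  age 2: 0.43 × 609 = 261.870
  age 3: 0.28 × 880 = 246.400
  age 4: 0.21 × 1206 = 253.260
  age 5: 0.10 × 2096 = 209.600
Maximum at age 1 (317.580).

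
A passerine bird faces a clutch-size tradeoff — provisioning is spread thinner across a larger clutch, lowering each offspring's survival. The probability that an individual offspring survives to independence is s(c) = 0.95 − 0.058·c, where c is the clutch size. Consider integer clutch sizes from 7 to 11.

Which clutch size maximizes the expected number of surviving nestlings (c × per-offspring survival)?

Expected surviving nestlings = c × s(c):
  c=7: 7 × 0.544 = 3.808
  c=8: 8 × 0.486 = 3.888
  c=9: 9 × 0.428 = 3.852
  c=10: 10 × 0.370 = 3.700
  c=11: 11 × 0.312 = 3.432
Maximum at c = 8 (3.888 surviving nestlings).

8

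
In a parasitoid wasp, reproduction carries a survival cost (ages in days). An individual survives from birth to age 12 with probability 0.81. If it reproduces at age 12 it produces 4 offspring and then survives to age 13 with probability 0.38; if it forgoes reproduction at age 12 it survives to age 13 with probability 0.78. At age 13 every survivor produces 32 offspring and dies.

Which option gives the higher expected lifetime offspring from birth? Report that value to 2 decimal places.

20.22

breed at age 12: R₀ = 0.81 × (4 + 0.38 × 32) = 0.81 × 16.1600 = 13.0896
delay to age 13: R₀ = 0.81 × (0.78 × 32) = 0.81 × 24.9600 = 20.2176
Higher: delay to age 13 (20.2176).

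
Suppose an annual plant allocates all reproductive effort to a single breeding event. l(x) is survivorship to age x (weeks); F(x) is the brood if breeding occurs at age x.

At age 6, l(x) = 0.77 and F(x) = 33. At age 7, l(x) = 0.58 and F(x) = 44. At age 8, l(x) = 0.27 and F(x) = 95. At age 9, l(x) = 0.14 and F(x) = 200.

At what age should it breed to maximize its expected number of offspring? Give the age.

9

Expected offspring if breeding at age x = l(x) × F(x):
  age 6: 0.77 × 33 = 25.410
  age 7: 0.58 × 44 = 25.520
  age 8: 0.27 × 95 = 25.650
  age 9: 0.14 × 200 = 28.000
Maximum at age 9 (28.000).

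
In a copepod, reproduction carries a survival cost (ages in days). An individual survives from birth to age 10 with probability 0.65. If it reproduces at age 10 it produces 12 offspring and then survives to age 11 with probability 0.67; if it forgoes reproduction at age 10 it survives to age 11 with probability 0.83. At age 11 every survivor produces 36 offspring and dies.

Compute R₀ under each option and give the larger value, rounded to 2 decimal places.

breed at age 10: R₀ = 0.65 × (12 + 0.67 × 36) = 0.65 × 36.1200 = 23.4780
delay to age 11: R₀ = 0.65 × (0.83 × 36) = 0.65 × 29.8800 = 19.4220
Higher: breed at age 10 (23.4780).

23.48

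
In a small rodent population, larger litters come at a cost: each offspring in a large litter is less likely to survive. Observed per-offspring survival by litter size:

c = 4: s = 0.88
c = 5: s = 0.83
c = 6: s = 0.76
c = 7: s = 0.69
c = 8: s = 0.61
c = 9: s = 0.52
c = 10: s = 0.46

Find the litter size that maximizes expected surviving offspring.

Expected surviving offspring = c × s(c):
  c=4: 4 × 0.88 = 3.520
  c=5: 5 × 0.83 = 4.150
  c=6: 6 × 0.76 = 4.560
  c=7: 7 × 0.69 = 4.830
  c=8: 8 × 0.61 = 4.880
  c=9: 9 × 0.52 = 4.680
  c=10: 10 × 0.46 = 4.600
Maximum at c = 8 (4.880 surviving offspring).

8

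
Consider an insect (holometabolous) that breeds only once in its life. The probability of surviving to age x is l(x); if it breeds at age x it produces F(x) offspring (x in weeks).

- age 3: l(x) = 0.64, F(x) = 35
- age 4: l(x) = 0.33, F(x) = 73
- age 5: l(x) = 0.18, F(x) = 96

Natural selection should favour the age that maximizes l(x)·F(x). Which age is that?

Expected offspring if breeding at age x = l(x) × F(x):
  age 3: 0.64 × 35 = 22.400
  age 4: 0.33 × 73 = 24.090
  age 5: 0.18 × 96 = 17.280
Maximum at age 4 (24.090).

4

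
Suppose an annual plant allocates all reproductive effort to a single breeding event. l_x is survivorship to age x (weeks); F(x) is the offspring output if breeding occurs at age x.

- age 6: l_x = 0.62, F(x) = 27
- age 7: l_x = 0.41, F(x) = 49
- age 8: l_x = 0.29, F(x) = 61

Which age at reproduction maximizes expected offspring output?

7

Expected offspring if breeding at age x = l_x × F(x):
  age 6: 0.62 × 27 = 16.740
  age 7: 0.41 × 49 = 20.090
  age 8: 0.29 × 61 = 17.690
Maximum at age 7 (20.090).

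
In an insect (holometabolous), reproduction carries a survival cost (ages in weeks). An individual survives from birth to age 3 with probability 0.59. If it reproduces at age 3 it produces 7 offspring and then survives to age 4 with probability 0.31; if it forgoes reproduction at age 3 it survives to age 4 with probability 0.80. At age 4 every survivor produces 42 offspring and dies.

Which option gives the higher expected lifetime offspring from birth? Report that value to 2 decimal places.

19.82

breed at age 3: R₀ = 0.59 × (7 + 0.31 × 42) = 0.59 × 20.0200 = 11.8118
delay to age 4: R₀ = 0.59 × (0.80 × 42) = 0.59 × 33.6000 = 19.8240
Higher: delay to age 4 (19.8240).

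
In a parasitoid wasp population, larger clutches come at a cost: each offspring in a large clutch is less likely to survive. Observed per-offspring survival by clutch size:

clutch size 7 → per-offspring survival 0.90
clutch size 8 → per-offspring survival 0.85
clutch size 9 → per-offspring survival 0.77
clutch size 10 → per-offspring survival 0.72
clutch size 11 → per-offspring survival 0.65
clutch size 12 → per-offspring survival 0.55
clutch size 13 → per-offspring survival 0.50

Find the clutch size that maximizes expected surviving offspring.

Expected surviving offspring = c × s(c):
  c=7: 7 × 0.90 = 6.300
  c=8: 8 × 0.85 = 6.800
  c=9: 9 × 0.77 = 6.930
  c=10: 10 × 0.72 = 7.200
  c=11: 11 × 0.65 = 7.150
  c=12: 12 × 0.55 = 6.600
  c=13: 13 × 0.50 = 6.500
Maximum at c = 10 (7.200 surviving offspring).

10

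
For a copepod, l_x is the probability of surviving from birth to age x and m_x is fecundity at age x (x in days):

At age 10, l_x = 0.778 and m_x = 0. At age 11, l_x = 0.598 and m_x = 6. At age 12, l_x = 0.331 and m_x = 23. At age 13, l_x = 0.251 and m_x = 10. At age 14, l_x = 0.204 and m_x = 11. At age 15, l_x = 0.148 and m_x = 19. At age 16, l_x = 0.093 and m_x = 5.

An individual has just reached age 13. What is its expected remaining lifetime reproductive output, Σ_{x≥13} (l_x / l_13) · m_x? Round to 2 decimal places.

l_13 = 0.251. Conditional survival from age 13 to x is l_x / l_13.
  x=13: (0.251/0.251) × 10 = 10.0000
  x=14: (0.204/0.251) × 11 = 8.9402
  x=15: (0.148/0.251) × 19 = 11.2032
  x=16: (0.093/0.251) × 5 = 1.8526
Sum = 10.0000 + 8.9402 + 11.2032 + 1.8526 = 31.9960

32.00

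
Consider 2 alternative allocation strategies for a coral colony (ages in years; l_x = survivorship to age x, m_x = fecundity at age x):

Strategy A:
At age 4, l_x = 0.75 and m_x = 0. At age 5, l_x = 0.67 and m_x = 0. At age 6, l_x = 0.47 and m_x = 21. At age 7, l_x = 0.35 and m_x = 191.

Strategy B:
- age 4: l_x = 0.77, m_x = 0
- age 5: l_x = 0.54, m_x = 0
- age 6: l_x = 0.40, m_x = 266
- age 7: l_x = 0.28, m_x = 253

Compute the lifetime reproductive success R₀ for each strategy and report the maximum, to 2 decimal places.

177.24

Strategy A: R₀ = 0.75×0 + 0.67×0 + 0.47×21 + 0.35×191 = 76.7200
Strategy B: R₀ = 0.77×0 + 0.54×0 + 0.40×266 + 0.28×253 = 177.2400
Highest R₀: strategy B with 177.2400.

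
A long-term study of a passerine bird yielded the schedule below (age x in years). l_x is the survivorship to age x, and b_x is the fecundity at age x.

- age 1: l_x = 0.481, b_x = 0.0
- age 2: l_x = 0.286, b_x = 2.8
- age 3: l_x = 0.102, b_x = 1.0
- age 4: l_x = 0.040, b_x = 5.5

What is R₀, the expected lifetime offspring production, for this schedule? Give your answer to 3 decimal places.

1.123

R₀ = Σ l_x b_x:
  age 1: 0.481 × 0.0 = 0.0000
  age 2: 0.286 × 2.8 = 0.8008
  age 3: 0.102 × 1.0 = 0.1020
  age 4: 0.040 × 5.5 = 0.2200
R₀ = 0.0000 + 0.8008 + 0.1020 + 0.2200 = 1.1228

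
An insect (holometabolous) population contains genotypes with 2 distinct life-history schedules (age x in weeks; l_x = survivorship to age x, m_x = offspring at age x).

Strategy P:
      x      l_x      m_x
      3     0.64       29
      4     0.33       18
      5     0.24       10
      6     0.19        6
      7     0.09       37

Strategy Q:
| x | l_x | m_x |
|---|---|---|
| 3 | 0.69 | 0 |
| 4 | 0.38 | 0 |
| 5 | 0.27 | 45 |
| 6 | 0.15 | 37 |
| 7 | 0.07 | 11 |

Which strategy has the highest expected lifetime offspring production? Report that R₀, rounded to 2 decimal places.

Strategy P: R₀ = 0.64×29 + 0.33×18 + 0.24×10 + 0.19×6 + 0.09×37 = 31.3700
Strategy Q: R₀ = 0.69×0 + 0.38×0 + 0.27×45 + 0.15×37 + 0.07×11 = 18.4700
Highest R₀: strategy P with 31.3700.

31.37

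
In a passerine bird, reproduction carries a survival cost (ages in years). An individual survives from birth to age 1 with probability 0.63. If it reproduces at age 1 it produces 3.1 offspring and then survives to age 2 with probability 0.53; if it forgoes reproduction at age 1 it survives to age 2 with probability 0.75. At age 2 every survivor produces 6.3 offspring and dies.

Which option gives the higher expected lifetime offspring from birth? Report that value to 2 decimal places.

breed at age 1: R₀ = 0.63 × (3.1 + 0.53 × 6.3) = 0.63 × 6.4390 = 4.0566
delay to age 2: R₀ = 0.63 × (0.75 × 6.3) = 0.63 × 4.7250 = 2.9768
Higher: breed at age 1 (4.0566).

4.06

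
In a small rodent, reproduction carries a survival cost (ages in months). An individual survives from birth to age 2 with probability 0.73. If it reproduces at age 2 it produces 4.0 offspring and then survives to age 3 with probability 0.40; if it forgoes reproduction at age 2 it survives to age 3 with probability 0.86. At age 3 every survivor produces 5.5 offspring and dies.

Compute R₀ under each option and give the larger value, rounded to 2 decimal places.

breed at age 2: R₀ = 0.73 × (4.0 + 0.40 × 5.5) = 0.73 × 6.2000 = 4.5260
delay to age 3: R₀ = 0.73 × (0.86 × 5.5) = 0.73 × 4.7300 = 3.4529
Higher: breed at age 2 (4.5260).

4.53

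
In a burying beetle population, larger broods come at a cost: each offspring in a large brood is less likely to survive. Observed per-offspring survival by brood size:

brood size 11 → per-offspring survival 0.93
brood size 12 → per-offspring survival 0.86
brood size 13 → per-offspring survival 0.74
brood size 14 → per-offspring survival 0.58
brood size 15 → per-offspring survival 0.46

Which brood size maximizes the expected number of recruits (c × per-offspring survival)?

Expected recruits = c × s(c):
  c=11: 11 × 0.93 = 10.230
  c=12: 12 × 0.86 = 10.320
  c=13: 13 × 0.74 = 9.620
  c=14: 14 × 0.58 = 8.120
  c=15: 15 × 0.46 = 6.900
Maximum at c = 12 (10.320 recruits).

12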